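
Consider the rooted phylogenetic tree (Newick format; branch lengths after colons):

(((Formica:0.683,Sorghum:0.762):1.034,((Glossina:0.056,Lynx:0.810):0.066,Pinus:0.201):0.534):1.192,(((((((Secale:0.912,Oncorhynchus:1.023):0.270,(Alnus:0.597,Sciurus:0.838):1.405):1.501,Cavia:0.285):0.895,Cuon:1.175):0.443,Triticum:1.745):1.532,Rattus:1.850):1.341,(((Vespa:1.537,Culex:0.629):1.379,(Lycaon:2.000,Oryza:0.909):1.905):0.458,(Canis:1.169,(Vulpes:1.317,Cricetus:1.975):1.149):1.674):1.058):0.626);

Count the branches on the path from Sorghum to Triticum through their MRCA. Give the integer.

7

The MRCA of Sorghum and Triticum is the root of the tree.
From Sorghum up to that node: 3 branches. From Triticum up to the same node: 4 branches. Total: 3 + 4 = 7.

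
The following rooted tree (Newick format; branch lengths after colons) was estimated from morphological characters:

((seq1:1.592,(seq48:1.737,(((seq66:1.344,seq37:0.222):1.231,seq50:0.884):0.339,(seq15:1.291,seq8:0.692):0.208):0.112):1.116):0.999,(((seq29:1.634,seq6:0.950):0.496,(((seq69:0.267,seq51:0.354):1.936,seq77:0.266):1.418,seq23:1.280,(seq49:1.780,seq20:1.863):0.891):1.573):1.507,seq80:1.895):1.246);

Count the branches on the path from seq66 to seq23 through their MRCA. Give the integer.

10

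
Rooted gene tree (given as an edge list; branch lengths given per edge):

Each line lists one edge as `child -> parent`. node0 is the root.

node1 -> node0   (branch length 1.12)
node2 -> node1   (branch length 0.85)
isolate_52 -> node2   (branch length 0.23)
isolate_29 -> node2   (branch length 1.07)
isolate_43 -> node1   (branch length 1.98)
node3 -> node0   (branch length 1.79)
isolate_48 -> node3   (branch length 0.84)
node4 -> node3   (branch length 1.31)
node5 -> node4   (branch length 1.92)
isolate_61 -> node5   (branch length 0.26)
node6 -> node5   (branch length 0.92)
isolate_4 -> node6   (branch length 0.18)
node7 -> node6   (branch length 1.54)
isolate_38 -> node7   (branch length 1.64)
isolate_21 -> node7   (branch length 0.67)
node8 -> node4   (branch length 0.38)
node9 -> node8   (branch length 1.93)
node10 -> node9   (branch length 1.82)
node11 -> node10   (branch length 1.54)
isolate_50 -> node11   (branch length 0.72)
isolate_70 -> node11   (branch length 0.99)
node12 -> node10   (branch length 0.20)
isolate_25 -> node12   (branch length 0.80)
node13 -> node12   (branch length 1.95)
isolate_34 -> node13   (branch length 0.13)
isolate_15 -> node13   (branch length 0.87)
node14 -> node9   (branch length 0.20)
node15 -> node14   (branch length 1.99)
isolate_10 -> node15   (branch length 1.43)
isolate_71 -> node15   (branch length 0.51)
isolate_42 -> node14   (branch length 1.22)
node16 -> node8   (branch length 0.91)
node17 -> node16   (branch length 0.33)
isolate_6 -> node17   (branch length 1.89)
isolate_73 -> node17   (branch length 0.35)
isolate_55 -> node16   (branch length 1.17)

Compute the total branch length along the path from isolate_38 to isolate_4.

3.36

The path runs isolate_38 → … → MRCA → … → isolate_4; the MRCA is the node subtending (isolate_4,(isolate_38,isolate_21)).
Branch lengths along that path: 1.64 + 1.54 + 0.18 = 3.36.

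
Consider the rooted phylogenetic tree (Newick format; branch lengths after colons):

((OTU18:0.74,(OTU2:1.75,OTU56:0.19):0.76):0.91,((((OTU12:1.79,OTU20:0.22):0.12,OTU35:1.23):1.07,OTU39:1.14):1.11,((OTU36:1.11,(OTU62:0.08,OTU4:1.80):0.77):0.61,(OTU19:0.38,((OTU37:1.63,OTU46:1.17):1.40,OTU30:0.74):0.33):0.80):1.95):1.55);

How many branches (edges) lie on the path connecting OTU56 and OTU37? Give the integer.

9

The MRCA of OTU56 and OTU37 is the root of the tree.
From OTU56 up to that node: 3 branches. From OTU37 up to the same node: 6 branches. Total: 3 + 6 = 9.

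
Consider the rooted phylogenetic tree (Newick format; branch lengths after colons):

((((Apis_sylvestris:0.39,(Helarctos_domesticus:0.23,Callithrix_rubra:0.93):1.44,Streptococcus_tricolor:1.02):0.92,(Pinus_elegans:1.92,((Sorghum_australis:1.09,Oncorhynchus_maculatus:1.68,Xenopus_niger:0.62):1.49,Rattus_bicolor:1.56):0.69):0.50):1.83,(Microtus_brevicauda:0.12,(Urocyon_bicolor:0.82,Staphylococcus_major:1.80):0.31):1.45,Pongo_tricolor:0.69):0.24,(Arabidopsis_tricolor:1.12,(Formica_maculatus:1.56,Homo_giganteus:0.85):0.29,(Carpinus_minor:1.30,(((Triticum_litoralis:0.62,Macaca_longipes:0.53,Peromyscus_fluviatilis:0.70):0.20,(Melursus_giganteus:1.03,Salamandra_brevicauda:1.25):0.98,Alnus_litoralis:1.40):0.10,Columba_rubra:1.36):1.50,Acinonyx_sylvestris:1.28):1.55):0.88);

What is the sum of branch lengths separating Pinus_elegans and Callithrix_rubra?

5.71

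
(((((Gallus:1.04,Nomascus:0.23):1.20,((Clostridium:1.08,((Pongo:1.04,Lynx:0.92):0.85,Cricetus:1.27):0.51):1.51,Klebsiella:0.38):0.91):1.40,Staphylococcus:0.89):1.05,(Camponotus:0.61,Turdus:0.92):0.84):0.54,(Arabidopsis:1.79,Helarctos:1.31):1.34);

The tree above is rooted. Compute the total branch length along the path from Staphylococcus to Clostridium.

The path runs Staphylococcus → … → MRCA → … → Clostridium; the MRCA is the node subtending (((Gallus,Nomascus),((Clostridium,((Pongo,Lynx),Cricetus)),Klebsiella)),Staphylococcus).
Branch lengths along that path: 0.89 + 1.40 + 0.91 + 1.51 + 1.08 = 5.79.

5.79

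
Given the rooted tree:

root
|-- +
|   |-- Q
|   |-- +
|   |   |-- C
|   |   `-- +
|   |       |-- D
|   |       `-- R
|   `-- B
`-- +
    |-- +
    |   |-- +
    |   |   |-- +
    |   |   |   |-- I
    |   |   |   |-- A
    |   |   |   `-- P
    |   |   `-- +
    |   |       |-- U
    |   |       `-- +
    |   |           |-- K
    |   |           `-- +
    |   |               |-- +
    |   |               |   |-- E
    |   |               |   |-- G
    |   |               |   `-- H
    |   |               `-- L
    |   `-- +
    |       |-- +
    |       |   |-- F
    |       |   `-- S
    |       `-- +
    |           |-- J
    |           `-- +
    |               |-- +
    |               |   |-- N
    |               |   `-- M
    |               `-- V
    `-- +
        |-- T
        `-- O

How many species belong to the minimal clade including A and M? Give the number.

15

The MRCA of A and M is the node subtending (((I,A,P),(U,(K,((E,G,H),L)))),((F,S),(J,((N,M),V)))).
That clade contains 15 terminal taxa: A, E, F, G, H, I, J, K, L, M, N, P, S, U, V.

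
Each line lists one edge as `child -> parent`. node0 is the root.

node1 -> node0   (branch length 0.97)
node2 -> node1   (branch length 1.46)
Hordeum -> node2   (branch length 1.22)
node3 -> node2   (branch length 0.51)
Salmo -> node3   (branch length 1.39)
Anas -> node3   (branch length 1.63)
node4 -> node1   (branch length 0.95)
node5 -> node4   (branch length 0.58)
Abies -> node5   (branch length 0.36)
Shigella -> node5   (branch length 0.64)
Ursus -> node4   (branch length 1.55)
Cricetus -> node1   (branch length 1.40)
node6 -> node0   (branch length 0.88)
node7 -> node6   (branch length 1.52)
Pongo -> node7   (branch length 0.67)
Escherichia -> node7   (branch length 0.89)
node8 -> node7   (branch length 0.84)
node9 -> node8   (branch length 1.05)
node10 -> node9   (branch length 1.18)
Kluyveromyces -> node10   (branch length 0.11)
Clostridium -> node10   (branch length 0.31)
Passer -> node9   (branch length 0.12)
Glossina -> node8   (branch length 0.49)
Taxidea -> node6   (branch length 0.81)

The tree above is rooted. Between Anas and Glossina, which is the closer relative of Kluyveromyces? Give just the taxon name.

The MRCA of Kluyveromyces and Glossina subtends (((Kluyveromyces,Clostridium),Passer),Glossina) (4 taxa).
The MRCA of Kluyveromyces and Anas is the root, subtending the entire tree (14 taxa).
The first is nested inside the second, so Kluyveromyces shares a more recent common ancestor with Glossina.

Glossina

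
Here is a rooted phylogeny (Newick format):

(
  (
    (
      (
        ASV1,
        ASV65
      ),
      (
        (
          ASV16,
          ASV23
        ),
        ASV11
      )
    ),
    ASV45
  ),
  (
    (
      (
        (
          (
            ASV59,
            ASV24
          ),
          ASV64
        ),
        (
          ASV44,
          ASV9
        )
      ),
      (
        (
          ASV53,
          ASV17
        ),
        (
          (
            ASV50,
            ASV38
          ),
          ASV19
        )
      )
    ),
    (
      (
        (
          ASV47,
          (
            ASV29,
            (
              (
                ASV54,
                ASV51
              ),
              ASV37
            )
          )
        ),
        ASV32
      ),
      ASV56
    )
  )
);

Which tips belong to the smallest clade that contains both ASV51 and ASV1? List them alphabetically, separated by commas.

ASV1, ASV11, ASV16, ASV17, ASV19, ASV23, ASV24, ASV29, ASV32, ASV37, ASV38, ASV44, ASV45, ASV47, ASV50, ASV51, ASV53, ASV54, ASV56, ASV59, ASV64, ASV65, ASV9

Tracing ASV51: it sits inside (ASV54,ASV51).
Tracing ASV1: it sits inside (ASV1,ASV65).
The smallest clade enclosing both is the whole tree (their MRCA is the root), so the answer is all 23 tips in alphabetical order.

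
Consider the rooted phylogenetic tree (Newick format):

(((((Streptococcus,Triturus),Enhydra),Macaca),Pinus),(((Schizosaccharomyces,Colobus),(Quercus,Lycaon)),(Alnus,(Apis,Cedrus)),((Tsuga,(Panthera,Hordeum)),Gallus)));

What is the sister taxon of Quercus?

Quercus attaches to the tree at the node subtending (Quercus,Lycaon).
The other lineage descending from that same node — the sister group — is the single tip Lycaon.

Lycaon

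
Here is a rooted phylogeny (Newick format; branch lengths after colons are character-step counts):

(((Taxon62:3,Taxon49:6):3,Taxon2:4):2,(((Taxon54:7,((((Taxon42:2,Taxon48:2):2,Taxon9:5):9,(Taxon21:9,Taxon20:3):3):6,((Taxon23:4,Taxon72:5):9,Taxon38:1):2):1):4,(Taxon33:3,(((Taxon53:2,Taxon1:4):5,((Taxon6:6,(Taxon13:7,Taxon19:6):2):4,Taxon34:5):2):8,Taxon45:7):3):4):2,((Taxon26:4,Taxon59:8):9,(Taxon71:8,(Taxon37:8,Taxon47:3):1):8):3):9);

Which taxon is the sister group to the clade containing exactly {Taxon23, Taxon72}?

The clade containing exactly {Taxon23, Taxon72} attaches to the tree at the node subtending ((Taxon23,Taxon72),Taxon38).
The other lineage descending from that same node — the sister group — is the single tip Taxon38.

Taxon38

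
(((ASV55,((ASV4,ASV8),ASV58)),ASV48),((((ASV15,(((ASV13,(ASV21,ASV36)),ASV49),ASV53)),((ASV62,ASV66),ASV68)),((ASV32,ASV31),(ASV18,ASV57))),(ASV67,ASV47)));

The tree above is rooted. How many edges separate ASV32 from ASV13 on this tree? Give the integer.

9

The MRCA of ASV32 and ASV13 is the node subtending (((ASV15,(((ASV13,(ASV21,ASV36)),ASV49),ASV53)),((ASV62,ASV66),ASV68)),((ASV32,ASV31),(ASV18,ASV57))).
From ASV32 up to that node: 3 branches. From ASV13 up to the same node: 6 branches. Total: 3 + 6 = 9.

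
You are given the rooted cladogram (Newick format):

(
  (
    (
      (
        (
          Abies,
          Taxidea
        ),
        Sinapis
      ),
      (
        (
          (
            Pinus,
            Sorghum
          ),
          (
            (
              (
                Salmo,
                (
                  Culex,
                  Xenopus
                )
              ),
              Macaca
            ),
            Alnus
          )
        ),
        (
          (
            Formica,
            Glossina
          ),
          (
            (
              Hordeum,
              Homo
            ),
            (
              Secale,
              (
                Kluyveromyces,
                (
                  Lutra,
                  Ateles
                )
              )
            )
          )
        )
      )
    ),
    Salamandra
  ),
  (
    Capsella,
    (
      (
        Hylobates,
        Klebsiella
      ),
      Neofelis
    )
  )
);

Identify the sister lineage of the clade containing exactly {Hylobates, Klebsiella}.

The clade containing exactly {Hylobates, Klebsiella} attaches to the tree at the node subtending ((Hylobates,Klebsiella),Neofelis).
The other lineage descending from that same node — the sister group — is the single tip Neofelis.

Neofelis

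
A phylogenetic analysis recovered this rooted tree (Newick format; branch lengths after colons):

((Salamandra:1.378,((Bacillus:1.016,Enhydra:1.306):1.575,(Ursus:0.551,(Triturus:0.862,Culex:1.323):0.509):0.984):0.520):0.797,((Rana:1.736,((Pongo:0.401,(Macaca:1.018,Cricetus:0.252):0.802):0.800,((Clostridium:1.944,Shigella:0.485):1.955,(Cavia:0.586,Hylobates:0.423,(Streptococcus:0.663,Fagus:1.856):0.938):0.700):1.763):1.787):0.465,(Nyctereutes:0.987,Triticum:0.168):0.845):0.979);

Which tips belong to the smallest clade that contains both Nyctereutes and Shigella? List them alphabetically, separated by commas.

Cavia, Clostridium, Cricetus, Fagus, Hylobates, Macaca, Nyctereutes, Pongo, Rana, Shigella, Streptococcus, Triticum

Tracing Nyctereutes: it sits inside (Nyctereutes,Triticum).
Tracing Shigella: it sits inside (Clostridium,Shigella).
The smallest clade enclosing both is ((Rana,((Pongo,(Macaca,Cricetus)),((Clostridium,Shigella),(Cavia,Hylobates,(Streptococcus,Fagus))))),(Nyctereutes,Triticum)); the answer is its 12 terminal taxa in alphabetical order.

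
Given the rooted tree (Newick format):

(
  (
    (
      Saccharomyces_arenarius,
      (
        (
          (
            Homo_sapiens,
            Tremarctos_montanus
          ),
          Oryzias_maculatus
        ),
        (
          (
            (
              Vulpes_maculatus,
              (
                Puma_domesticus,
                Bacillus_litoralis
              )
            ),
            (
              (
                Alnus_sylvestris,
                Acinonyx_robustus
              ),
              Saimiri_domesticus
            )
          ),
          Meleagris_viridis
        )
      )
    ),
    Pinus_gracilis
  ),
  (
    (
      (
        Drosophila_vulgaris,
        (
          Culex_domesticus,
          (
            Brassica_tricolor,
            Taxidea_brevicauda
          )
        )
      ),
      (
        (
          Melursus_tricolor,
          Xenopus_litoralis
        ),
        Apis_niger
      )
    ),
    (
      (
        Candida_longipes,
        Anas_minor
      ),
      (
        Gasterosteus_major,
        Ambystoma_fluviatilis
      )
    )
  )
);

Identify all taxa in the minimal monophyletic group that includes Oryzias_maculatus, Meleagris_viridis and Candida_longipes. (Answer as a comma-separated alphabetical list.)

Acinonyx_robustus, Alnus_sylvestris, Ambystoma_fluviatilis, Anas_minor, Apis_niger, Bacillus_litoralis, Brassica_tricolor, Candida_longipes, Culex_domesticus, Drosophila_vulgaris, Gasterosteus_major, Homo_sapiens, Meleagris_viridis, Melursus_tricolor, Oryzias_maculatus, Pinus_gracilis, Puma_domesticus, Saccharomyces_arenarius, Saimiri_domesticus, Taxidea_brevicauda, Tremarctos_montanus, Vulpes_maculatus, Xenopus_litoralis

Tracing Oryzias_maculatus: it sits inside ((Homo_sapiens,Tremarctos_montanus),Oryzias_maculatus).
Tracing Meleagris_viridis: it sits inside (((Vulpes_maculatus,(Puma_domesticus,Bacillus_litoralis)),((Alnus_sylvestris,Acinonyx_robustus),Saimiri_domesticus)),Meleagris_viridis).
Tracing Candida_longipes: it sits inside (Candida_longipes,Anas_minor).
The smallest clade enclosing all 3 is the whole tree (their MRCA is the root), so the answer is all 23 tips in alphabetical order.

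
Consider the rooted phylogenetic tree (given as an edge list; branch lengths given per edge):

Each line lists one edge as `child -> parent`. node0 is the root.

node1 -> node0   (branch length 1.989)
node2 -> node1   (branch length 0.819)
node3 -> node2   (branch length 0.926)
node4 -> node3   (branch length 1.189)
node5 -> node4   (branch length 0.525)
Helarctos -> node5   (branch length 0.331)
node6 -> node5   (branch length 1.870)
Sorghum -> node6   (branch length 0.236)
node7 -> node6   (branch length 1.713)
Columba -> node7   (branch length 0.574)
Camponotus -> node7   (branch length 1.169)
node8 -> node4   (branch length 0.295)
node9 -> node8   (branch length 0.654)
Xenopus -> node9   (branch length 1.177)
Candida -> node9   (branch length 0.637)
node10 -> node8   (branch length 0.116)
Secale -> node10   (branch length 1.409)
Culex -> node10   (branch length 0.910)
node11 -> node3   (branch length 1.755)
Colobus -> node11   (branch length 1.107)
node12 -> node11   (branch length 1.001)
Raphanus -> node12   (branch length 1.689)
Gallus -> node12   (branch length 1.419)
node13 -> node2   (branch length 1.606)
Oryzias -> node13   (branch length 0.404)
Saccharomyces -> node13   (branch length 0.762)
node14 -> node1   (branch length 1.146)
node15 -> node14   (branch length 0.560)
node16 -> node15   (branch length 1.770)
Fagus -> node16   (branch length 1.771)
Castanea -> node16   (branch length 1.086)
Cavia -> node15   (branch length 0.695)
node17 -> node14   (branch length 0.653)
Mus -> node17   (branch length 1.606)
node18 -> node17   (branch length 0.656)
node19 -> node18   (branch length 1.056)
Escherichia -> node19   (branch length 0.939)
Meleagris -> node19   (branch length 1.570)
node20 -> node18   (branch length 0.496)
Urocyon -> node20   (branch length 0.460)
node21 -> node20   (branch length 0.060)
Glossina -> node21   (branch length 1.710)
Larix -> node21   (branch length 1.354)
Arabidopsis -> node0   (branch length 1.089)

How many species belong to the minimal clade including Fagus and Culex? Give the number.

22

The MRCA of Fagus and Culex is the node subtending (((((Helarctos,(Sorghum,(Columba,Camponotus))),((Xenopus,Candida),(Secale,Culex))),(Colobus,(Raphanus,Gallus))),(Oryzias,Saccharomyces)),(((Fagus,Castanea),Cavia),(Mus,((Escherichia,Meleagris),(Urocyon,(Glossina,Larix)))))).
That clade contains 22 terminal taxa: Camponotus, Candida, Castanea, Cavia, Colobus, Columba, Culex, Escherichia, Fagus, Gallus, Glossina, Helarctos, Larix, Meleagris, Mus, Oryzias, Raphanus, Saccharomyces, Secale, Sorghum, Urocyon, Xenopus.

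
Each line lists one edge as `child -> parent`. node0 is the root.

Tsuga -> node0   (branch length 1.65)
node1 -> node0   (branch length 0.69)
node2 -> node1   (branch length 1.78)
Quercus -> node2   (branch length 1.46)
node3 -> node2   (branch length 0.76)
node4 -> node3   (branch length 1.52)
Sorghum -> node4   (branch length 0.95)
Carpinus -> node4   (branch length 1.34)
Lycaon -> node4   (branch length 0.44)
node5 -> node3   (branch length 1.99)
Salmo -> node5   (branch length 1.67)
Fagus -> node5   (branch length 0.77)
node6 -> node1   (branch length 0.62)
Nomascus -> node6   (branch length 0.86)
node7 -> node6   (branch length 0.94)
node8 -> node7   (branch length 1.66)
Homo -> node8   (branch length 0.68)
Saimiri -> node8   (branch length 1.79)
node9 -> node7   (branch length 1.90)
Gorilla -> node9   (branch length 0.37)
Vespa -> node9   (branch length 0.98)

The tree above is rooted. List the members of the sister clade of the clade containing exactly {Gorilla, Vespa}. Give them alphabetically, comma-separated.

The clade containing exactly {Gorilla, Vespa} attaches to the tree at the node subtending ((Homo,Saimiri),(Gorilla,Vespa)).
The other lineage descending from that same node — the sister group — is (Homo,Saimiri); its 2 tips in alphabetical order are the answer.

Homo, Saimiri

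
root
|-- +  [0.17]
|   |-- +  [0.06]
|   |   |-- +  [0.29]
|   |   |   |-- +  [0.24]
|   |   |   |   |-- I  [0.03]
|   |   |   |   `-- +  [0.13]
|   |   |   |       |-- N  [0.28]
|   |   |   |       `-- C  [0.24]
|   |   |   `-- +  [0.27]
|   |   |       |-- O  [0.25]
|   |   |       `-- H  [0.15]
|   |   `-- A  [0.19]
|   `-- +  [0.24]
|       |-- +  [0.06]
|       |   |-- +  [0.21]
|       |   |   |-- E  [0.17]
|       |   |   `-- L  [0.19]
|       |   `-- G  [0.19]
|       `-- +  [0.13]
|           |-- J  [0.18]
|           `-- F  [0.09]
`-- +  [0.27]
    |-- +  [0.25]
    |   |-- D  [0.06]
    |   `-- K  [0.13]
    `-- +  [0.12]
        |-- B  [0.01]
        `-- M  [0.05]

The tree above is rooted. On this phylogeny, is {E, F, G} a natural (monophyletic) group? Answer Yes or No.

The MRCA of the listed taxa subtends (((E,L),G),(J,F)).
That clade also contains J, L, which are not in the proposed group, so the group is not monophyletic.

No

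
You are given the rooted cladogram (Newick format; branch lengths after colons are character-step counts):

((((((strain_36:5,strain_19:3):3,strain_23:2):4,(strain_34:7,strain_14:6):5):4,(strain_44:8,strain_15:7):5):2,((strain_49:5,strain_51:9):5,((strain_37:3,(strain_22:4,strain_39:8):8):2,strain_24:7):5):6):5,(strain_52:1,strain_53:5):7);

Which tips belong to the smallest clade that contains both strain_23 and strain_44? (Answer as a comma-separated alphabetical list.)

Tracing strain_23: it sits inside ((strain_36,strain_19),strain_23).
Tracing strain_44: it sits inside (strain_44,strain_15).
The smallest clade enclosing both is ((((strain_36,strain_19),strain_23),(strain_34,strain_14)),(strain_44,strain_15)); the answer is its 7 terminal taxa in alphabetical order.

strain_14, strain_15, strain_19, strain_23, strain_34, strain_36, strain_44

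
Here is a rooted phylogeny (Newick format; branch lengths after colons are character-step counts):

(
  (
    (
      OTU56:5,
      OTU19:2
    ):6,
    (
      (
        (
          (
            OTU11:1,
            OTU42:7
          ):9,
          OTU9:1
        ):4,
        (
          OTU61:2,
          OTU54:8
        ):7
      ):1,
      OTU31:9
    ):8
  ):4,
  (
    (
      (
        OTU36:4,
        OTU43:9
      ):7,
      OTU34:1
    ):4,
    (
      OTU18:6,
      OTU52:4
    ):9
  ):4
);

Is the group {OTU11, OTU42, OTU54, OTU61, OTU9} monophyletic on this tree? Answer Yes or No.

Yes

The most recent common ancestor of these taxa subtends (((OTU11,OTU42),OTU9),(OTU61,OTU54)).
That clade has exactly 5 tips — every listed taxon and nothing else — so the group is monophyletic.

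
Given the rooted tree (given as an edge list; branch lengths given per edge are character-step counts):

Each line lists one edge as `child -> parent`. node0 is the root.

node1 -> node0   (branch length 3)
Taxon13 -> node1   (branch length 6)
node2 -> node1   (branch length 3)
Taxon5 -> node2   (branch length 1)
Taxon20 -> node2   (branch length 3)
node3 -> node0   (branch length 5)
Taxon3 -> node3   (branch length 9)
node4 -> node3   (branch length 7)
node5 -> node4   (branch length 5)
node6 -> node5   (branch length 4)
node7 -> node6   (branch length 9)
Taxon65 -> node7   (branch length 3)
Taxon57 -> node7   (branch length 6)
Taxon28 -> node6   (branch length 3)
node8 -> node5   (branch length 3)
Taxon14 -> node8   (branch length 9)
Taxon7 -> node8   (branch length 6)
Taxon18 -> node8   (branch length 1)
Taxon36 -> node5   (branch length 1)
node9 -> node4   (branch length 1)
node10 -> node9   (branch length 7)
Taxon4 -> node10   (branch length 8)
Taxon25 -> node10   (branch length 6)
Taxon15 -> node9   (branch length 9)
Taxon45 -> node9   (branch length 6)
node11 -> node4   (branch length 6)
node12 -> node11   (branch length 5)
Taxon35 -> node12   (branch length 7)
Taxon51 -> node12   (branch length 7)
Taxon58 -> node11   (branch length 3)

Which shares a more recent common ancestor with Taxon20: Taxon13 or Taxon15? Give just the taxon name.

The MRCA of Taxon20 and Taxon13 subtends (Taxon13,(Taxon5,Taxon20)) (3 taxa).
The MRCA of Taxon20 and Taxon15 is the root, subtending the entire tree (18 taxa).
The first is nested inside the second, so Taxon20 shares a more recent common ancestor with Taxon13.

Taxon13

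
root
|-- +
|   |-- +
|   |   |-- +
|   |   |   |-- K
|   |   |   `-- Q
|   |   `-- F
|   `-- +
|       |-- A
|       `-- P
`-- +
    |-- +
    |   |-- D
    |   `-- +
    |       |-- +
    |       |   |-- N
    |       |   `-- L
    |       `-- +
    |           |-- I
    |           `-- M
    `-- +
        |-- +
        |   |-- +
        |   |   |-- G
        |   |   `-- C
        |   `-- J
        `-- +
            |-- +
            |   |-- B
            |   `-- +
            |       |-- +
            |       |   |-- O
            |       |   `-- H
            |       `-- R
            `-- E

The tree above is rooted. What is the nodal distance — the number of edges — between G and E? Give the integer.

5

The MRCA of G and E is the node subtending (((G,C),J),((B,((O,H),R)),E)).
From G up to that node: 3 branches. From E up to the same node: 2 branches. Total: 3 + 2 = 5.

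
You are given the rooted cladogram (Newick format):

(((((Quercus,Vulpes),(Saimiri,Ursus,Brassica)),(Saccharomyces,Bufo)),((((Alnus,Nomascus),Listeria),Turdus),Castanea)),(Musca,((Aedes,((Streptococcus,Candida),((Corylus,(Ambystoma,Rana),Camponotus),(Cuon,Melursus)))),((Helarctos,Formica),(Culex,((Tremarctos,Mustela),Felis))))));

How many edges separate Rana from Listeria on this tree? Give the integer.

13

The MRCA of Rana and Listeria is the root of the tree.
From Rana up to that node: 8 branches. From Listeria up to the same node: 5 branches. Total: 8 + 5 = 13.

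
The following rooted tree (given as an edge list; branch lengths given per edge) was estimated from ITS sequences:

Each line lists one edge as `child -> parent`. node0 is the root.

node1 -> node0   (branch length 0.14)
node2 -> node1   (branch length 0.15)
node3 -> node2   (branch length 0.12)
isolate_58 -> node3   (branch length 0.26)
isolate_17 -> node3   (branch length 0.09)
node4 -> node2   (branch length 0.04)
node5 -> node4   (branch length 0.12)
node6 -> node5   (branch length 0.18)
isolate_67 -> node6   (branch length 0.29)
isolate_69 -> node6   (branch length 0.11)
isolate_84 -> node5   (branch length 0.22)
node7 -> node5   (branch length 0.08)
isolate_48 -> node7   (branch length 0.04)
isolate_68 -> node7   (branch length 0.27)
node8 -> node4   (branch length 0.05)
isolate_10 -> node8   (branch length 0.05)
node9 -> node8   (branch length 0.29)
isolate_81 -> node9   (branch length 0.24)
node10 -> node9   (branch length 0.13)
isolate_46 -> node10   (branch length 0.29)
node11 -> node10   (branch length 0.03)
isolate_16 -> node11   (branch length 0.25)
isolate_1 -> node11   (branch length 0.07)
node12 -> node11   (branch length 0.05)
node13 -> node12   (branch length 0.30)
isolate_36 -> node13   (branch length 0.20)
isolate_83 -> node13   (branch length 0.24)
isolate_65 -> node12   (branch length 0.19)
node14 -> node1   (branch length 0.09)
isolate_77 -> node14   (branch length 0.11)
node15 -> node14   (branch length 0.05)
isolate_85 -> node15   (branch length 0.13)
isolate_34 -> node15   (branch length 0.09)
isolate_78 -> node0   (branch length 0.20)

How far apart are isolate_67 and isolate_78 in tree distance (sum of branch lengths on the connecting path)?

1.12

The path runs isolate_67 → … → MRCA → … → isolate_78; the MRCA is the root of the tree.
Branch lengths along that path: 0.29 + 0.18 + 0.12 + 0.04 + 0.15 + 0.14 + 0.20 = 1.12.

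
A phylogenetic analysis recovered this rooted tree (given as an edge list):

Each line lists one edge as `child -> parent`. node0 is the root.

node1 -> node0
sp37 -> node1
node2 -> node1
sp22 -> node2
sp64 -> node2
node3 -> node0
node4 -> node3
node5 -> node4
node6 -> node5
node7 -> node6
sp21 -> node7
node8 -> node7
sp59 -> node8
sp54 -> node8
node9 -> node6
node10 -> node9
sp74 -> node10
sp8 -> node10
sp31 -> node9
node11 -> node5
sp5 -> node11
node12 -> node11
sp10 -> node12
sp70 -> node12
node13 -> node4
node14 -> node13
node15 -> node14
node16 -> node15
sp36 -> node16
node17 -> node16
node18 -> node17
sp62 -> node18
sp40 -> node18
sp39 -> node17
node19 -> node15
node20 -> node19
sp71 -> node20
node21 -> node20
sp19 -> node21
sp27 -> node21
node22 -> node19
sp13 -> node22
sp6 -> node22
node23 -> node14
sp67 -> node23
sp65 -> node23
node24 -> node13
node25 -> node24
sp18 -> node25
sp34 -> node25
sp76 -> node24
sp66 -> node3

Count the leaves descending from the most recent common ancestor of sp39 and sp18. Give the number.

14

The MRCA of sp39 and sp18 is the node subtending ((((sp36,((sp62,sp40),sp39)),((sp71,(sp19,sp27)),(sp13,sp6))),(sp67,sp65)),((sp18,sp34),sp76)).
That clade contains 14 terminal taxa: sp13, sp18, sp19, sp27, sp34, sp36, sp39, sp40, sp6, sp62, sp65, sp67, sp71, sp76.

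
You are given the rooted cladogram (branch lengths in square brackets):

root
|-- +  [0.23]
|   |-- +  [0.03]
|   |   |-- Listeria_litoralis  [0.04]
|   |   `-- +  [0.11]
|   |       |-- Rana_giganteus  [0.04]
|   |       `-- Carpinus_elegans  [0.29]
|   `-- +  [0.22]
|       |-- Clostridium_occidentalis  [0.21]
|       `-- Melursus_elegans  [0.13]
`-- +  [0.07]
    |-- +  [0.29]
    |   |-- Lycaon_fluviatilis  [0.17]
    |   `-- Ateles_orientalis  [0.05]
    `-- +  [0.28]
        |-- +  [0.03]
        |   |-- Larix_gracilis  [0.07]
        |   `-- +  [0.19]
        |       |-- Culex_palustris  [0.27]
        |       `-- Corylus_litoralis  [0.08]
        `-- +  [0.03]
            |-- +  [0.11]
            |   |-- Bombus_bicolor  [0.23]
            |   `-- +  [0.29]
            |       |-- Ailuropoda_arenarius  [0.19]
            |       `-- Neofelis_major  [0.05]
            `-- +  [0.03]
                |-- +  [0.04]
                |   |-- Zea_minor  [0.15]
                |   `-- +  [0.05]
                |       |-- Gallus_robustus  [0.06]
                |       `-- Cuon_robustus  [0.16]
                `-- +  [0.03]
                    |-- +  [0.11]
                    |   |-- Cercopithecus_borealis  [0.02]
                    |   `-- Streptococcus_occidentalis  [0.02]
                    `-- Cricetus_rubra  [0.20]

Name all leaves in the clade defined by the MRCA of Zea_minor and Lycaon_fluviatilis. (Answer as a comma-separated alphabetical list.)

Tracing Zea_minor: it sits inside (Zea_minor,(Gallus_robustus,Cuon_robustus)).
Tracing Lycaon_fluviatilis: it sits inside (Lycaon_fluviatilis,Ateles_orientalis).
The smallest clade enclosing both is ((Lycaon_fluviatilis,Ateles_orientalis),((Larix_gracilis,(Culex_palustris,Corylus_litoralis)),((Bombus_bicolor,(Ailuropoda_arenarius,Neofelis_major)),((Zea_minor,(Gallus_robustus,Cuon_robustus)),((Cercopithecus_borealis,Streptococcus_occidentalis),Cricetus_rubra))))); the answer is its 14 terminal taxa in alphabetical order.

Ailuropoda_arenarius, Ateles_orientalis, Bombus_bicolor, Cercopithecus_borealis, Corylus_litoralis, Cricetus_rubra, Culex_palustris, Cuon_robustus, Gallus_robustus, Larix_gracilis, Lycaon_fluviatilis, Neofelis_major, Streptococcus_occidentalis, Zea_minor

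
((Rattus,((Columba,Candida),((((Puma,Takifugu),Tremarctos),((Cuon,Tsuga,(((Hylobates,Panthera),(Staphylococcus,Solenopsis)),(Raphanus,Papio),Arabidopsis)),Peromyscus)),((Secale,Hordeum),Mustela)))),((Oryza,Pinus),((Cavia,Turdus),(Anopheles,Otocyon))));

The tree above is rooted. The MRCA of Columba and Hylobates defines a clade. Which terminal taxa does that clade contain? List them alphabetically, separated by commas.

Arabidopsis, Candida, Columba, Cuon, Hordeum, Hylobates, Mustela, Panthera, Papio, Peromyscus, Puma, Raphanus, Secale, Solenopsis, Staphylococcus, Takifugu, Tremarctos, Tsuga

Tracing Columba: it sits inside (Columba,Candida).
Tracing Hylobates: it sits inside (Hylobates,Panthera).
The smallest clade enclosing both is ((Columba,Candida),((((Puma,Takifugu),Tremarctos),((Cuon,Tsuga,(((Hylobates,Panthera),(Staphylococcus,Solenopsis)),(Raphanus,Papio),Arabidopsis)),Peromyscus)),((Secale,Hordeum),Mustela))); the answer is its 18 terminal taxa in alphabetical order.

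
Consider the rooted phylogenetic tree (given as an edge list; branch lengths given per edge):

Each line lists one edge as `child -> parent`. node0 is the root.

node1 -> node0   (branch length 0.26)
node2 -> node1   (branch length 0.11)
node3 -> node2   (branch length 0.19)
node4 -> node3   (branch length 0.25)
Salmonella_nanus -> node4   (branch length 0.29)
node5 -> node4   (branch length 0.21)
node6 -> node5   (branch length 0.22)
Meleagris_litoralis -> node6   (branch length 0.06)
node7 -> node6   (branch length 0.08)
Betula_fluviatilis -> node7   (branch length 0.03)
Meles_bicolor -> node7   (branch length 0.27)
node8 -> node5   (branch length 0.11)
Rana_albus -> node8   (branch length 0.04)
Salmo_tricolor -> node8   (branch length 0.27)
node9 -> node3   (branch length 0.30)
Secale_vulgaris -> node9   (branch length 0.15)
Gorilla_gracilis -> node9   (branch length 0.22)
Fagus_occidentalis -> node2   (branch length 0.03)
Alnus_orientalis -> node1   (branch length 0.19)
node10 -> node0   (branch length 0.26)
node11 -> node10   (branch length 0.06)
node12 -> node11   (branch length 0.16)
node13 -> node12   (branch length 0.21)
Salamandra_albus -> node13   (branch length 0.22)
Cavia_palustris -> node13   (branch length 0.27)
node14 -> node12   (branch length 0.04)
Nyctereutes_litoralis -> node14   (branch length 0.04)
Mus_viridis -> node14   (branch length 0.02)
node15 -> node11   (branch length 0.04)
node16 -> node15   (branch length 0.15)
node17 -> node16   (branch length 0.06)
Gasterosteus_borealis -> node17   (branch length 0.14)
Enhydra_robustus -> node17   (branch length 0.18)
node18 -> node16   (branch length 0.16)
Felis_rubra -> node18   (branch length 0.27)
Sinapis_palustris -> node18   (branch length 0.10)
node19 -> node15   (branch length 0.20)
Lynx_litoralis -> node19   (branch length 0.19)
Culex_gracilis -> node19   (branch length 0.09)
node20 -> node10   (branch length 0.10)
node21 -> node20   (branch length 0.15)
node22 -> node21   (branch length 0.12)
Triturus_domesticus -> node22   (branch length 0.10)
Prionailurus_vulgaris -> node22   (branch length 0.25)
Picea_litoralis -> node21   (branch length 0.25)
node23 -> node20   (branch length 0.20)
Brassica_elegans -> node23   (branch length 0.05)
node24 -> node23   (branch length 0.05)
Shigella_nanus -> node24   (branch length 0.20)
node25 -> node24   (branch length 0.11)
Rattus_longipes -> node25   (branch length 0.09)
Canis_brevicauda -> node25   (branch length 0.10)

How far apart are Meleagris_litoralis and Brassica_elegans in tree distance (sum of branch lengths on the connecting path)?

1.91

The path runs Meleagris_litoralis → … → MRCA → … → Brassica_elegans; the MRCA is the root of the tree.
Branch lengths along that path: 0.06 + 0.22 + 0.21 + 0.25 + 0.19 + 0.11 + 0.26 + 0.26 + 0.10 + 0.20 + 0.05 = 1.91.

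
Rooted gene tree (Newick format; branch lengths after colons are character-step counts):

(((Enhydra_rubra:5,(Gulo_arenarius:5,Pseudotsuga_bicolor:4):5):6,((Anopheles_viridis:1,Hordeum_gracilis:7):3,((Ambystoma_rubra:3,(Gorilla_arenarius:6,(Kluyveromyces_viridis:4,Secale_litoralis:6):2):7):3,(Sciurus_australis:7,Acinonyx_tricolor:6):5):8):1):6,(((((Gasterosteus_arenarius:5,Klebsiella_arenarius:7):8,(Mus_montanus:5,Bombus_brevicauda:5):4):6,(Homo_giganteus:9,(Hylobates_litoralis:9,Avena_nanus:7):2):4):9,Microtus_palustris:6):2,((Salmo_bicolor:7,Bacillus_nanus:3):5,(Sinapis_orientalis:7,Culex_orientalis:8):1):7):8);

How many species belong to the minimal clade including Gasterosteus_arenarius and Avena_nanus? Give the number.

The MRCA of Gasterosteus_arenarius and Avena_nanus is the node subtending (((Gasterosteus_arenarius,Klebsiella_arenarius),(Mus_montanus,Bombus_brevicauda)),(Homo_giganteus,(Hylobates_litoralis,Avena_nanus))).
That clade contains 7 terminal taxa: Avena_nanus, Bombus_brevicauda, Gasterosteus_arenarius, Homo_giganteus, Hylobates_litoralis, Klebsiella_arenarius, Mus_montanus.

7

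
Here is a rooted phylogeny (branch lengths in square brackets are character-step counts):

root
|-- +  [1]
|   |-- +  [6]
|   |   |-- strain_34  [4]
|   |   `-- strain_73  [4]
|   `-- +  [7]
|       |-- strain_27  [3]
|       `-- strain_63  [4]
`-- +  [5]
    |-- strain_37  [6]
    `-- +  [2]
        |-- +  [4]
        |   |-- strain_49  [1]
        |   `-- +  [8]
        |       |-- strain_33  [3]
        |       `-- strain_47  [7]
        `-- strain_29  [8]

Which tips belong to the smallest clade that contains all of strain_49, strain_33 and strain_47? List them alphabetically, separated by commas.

strain_33, strain_47, strain_49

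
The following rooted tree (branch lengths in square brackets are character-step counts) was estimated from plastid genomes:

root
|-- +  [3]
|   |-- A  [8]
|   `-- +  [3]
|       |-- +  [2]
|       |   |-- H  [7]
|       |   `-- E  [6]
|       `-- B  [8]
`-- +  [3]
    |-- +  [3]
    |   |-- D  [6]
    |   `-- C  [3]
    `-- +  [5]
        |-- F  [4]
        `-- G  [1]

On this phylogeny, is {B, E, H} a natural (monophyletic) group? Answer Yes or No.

Yes

The most recent common ancestor of these taxa subtends ((H,E),B).
That clade has exactly 3 tips — every listed taxon and nothing else — so the group is monophyletic.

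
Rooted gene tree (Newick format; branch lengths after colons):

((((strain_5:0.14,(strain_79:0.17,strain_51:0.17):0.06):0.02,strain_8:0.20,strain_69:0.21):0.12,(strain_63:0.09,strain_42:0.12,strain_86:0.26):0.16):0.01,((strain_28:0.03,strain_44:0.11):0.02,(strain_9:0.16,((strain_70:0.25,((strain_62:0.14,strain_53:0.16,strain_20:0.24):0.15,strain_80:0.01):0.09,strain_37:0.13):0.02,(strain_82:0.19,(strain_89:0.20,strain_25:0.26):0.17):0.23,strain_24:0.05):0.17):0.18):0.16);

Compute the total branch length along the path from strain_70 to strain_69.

The path runs strain_70 → … → MRCA → … → strain_69; the MRCA is the root of the tree.
Branch lengths along that path: 0.25 + 0.02 + 0.17 + 0.18 + 0.16 + 0.01 + 0.12 + 0.21 = 1.12.

1.12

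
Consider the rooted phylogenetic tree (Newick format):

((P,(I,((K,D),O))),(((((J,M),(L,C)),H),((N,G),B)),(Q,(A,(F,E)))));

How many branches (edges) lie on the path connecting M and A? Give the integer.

8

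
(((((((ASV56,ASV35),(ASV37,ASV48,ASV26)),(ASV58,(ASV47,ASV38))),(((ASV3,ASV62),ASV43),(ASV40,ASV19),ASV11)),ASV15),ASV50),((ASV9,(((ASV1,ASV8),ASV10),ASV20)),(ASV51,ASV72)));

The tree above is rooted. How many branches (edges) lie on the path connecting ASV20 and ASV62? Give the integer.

The MRCA of ASV20 and ASV62 is the root of the tree.
From ASV20 up to that node: 4 branches. From ASV62 up to the same node: 7 branches. Total: 4 + 7 = 11.

11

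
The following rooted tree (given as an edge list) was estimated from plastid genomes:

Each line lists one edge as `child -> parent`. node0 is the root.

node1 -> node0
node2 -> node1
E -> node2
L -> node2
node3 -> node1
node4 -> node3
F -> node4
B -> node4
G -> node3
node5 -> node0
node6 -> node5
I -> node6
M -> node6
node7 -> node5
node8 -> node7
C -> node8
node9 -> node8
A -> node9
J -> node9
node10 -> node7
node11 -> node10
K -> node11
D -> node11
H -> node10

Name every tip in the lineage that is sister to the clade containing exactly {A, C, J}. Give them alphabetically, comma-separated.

D, H, K

The clade containing exactly {A, C, J} attaches to the tree at the node subtending ((C,(A,J)),((K,D),H)).
The other lineage descending from that same node — the sister group — is ((K,D),H); its 3 tips in alphabetical order are the answer.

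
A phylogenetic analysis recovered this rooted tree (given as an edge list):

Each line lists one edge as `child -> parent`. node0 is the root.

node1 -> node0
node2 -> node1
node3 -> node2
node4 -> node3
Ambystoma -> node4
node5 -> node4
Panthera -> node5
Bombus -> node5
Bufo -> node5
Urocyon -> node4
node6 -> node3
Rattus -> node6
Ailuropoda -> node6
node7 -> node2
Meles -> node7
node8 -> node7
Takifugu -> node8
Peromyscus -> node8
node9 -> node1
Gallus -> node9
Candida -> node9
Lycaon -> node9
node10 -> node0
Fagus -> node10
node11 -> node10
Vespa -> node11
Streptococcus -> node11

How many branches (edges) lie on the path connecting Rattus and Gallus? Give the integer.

6

The MRCA of Rattus and Gallus is the node subtending ((((Ambystoma,(Panthera,Bombus,Bufo),Urocyon),(Rattus,Ailuropoda)),(Meles,(Takifugu,Peromyscus))),(Gallus,Candida,Lycaon)).
From Rattus up to that node: 4 branches. From Gallus up to the same node: 2 branches. Total: 4 + 2 = 6.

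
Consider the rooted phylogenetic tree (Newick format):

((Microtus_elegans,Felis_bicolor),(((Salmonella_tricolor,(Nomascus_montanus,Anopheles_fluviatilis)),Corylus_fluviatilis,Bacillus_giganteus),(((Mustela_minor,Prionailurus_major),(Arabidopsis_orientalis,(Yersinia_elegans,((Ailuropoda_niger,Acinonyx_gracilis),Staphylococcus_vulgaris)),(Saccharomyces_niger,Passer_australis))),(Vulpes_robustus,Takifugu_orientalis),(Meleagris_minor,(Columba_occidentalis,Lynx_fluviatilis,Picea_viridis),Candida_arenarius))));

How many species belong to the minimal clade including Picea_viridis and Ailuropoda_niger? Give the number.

The MRCA of Picea_viridis and Ailuropoda_niger is the node subtending (((Mustela_minor,Prionailurus_major),(Arabidopsis_orientalis,(Yersinia_elegans,((Ailuropoda_niger,Acinonyx_gracilis),Staphylococcus_vulgaris)),(Saccharomyces_niger,Passer_australis))),(Vulpes_robustus,Takifugu_orientalis),(Meleagris_minor,(Columba_occidentalis,Lynx_fluviatilis,Picea_viridis),Candida_arenarius)).
That clade contains 16 terminal taxa: Acinonyx_gracilis, Ailuropoda_niger, Arabidopsis_orientalis, Candida_arenarius, Columba_occidentalis, Lynx_fluviatilis, Meleagris_minor, Mustela_minor, Passer_australis, Picea_viridis, Prionailurus_major, Saccharomyces_niger, Staphylococcus_vulgaris, Takifugu_orientalis, Vulpes_robustus, Yersinia_elegans.

16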